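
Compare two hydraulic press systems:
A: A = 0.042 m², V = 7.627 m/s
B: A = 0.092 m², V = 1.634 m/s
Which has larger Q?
Q(A) = 320.3 L/s, Q(B) = 150.3 L/s. Answer: A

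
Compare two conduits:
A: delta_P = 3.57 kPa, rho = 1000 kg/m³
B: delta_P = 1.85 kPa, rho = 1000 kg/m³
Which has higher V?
V(A) = 2.672 m/s, V(B) = 1.924 m/s. Answer: A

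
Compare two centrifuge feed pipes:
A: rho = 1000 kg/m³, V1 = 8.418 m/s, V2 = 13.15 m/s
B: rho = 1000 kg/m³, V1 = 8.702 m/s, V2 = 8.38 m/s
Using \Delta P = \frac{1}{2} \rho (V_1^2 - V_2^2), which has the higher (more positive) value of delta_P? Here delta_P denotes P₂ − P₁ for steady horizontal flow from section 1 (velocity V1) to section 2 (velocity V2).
delta_P(A) = -51.03 kPa, delta_P(B) = 2.75 kPa. Answer: B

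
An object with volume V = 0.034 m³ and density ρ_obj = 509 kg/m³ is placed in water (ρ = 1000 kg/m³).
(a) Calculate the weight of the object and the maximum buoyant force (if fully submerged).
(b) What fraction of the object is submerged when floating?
(a) W=rho_obj*g*V=509*9.81*0.034=169.8 N; F_B(max)=rho*g*V=1000*9.81*0.034=333.5 N
(b) Floating fraction=rho_obj/rho=509/1000=0.509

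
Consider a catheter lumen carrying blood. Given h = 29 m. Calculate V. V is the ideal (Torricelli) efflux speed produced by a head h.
Formula: V = \sqrt{2 g h}
V = √(2·9.81·29) = 23.85 m/s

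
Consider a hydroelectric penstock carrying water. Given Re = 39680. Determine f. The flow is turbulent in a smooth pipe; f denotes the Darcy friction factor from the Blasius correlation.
Formula: f = \frac{0.316}{Re^{0.25}}
f = 0.316/39680^0.25 = 0.02239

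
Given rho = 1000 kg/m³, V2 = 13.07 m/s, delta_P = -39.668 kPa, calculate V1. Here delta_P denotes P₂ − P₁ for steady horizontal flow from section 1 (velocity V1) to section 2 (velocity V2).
Formula: \Delta P = \frac{1}{2} \rho (V_1^2 - V_2^2)
Substituting knowns: -39.668 = 0.5·1000·(V1² − 13.07²)/1000
Solving for V1: V1 = √(13.07² + 2·(-39.668·1000)/1000) = 9.565 m/s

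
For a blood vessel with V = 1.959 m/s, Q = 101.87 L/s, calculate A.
Formula: Q = A V
Substituting knowns: 101.87 = A·1.959·1000
Solving for A: A = (101.87/1000)/1.959 = 0.052 m²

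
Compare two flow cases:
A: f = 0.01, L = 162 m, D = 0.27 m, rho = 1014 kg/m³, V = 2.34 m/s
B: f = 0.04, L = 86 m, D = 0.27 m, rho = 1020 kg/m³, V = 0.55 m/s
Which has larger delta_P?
delta_P(A) = 16.66 kPa, delta_P(B) = 1.966 kPa. Answer: A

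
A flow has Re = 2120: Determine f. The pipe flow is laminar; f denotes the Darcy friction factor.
Formula: f = \frac{64}{Re}
f = 64/2120 = 0.03019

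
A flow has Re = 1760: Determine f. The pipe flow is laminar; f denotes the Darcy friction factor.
Formula: f = \frac{64}{Re}
f = 64/1760 = 0.03636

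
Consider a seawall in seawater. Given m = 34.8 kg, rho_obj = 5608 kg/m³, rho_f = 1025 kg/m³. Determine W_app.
Formula: W_{app} = mg\left(1 - \frac{\rho_f}{\rho_{obj}}\right)
W_app = 34.8·9.81·(1 − 1025/5608) = 279 N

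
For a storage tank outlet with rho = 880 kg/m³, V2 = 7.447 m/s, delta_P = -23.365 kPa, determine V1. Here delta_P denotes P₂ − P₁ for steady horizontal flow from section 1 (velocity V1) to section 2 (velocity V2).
Formula: \Delta P = \frac{1}{2} \rho (V_1^2 - V_2^2)
Substituting knowns: -23.365 = 0.5·880·(V1² − 7.447²)/1000
Solving for V1: V1 = √(7.447² + 2·(-23.365·1000)/880) = 1.535 m/s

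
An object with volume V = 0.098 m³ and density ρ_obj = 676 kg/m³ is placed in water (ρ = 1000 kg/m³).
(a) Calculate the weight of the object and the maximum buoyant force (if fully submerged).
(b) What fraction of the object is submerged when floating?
(a) W=rho_obj*g*V=676*9.81*0.098=649.9 N; F_B(max)=rho*g*V=1000*9.81*0.098=961.4 N
(b) Floating fraction=rho_obj/rho=676/1000=0.676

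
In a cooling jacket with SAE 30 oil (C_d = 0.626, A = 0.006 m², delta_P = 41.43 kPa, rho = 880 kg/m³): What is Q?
Formula: Q = C_d A \sqrt{\frac{2 \Delta P}{\rho}}
Q = 0.626·0.006·√(2·(41.43·1000)/880)·1000 = 36.45 L/s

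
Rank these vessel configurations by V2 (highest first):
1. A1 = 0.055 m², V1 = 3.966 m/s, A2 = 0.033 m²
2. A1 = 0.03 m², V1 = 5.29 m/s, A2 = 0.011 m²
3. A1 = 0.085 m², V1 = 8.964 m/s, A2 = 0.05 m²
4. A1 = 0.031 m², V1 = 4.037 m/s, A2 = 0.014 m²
Case 1: V2 = 6.61 m/s
Case 2: V2 = 14.43 m/s
Case 3: V2 = 15.24 m/s
Case 4: V2 = 8.939 m/s
Ranking (highest first): 3, 2, 4, 1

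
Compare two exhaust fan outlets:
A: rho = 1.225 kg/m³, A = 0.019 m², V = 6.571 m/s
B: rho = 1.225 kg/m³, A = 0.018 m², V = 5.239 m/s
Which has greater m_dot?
m_dot(A) = 0.1529 kg/s, m_dot(B) = 0.1155 kg/s. Answer: A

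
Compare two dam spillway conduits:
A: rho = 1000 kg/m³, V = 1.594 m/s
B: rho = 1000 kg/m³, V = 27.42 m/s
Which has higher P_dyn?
P_dyn(A) = 1.27 kPa, P_dyn(B) = 375.9 kPa. Answer: B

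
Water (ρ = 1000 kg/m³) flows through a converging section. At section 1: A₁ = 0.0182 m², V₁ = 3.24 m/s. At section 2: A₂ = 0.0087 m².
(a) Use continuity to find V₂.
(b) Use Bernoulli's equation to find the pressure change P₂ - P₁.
(a) Continuity: A₁V₁=A₂V₂ -> V₂=A₁V₁/A₂=0.0182*3.24/0.0087=6.78 m/s
(b) Bernoulli: P₂-P₁=0.5*rho*(V₁^2-V₂^2)/1000=0.5*1000*(3.24^2-6.78^2)/1000=-17.74 kPa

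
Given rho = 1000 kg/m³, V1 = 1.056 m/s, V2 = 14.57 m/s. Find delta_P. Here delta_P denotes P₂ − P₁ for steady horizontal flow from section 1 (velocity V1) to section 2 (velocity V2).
Formula: \Delta P = \frac{1}{2} \rho (V_1^2 - V_2^2)
delta_P = 0.5·1000·(1.056² − 14.57²)/1000 = -105.6 kPa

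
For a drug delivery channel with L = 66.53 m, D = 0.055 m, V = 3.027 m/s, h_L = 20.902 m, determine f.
Formula: h_L = f \frac{L}{D} \frac{V^2}{2g}
Substituting knowns: 20.902 = f·(66.53/0.055)·3.027²/(2·9.81)
Solving for f: f = 20.902·2·9.81/((66.53/0.055)·3.027²) = 0.037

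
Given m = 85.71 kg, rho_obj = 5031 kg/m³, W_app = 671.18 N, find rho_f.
Formula: W_{app} = mg\left(1 - \frac{\rho_f}{\rho_{obj}}\right)
Substituting knowns: 671.18 = 85.71·9.81·(1 − rho_f/5031)
Solving for rho_f: rho_f = 5031·(1 − 671.18/(85.71·9.81)) = 1015 kg/m³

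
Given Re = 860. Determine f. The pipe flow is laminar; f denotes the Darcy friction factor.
Formula: f = \frac{64}{Re}
f = 64/860 = 0.07442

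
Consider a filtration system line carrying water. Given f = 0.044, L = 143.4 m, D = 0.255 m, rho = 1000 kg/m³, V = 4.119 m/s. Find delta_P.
Formula: \Delta P = f \frac{L}{D} \frac{\rho V^2}{2}
delta_P = 0.044·(143.4/0.255)·0.5·1000·4.119²/1000 = 209.9 kPa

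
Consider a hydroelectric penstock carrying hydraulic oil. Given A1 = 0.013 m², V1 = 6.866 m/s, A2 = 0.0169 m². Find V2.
Formula: V_2 = \frac{A_1 V_1}{A_2}
V2 = 0.013·6.866/0.0169 = 5.282 m/s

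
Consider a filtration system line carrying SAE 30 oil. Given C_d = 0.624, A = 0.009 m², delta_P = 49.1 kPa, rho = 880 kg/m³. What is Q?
Formula: Q = C_d A \sqrt{\frac{2 \Delta P}{\rho}}
Q = 0.624·0.009·√(2·(49.1·1000)/880)·1000 = 59.33 L/s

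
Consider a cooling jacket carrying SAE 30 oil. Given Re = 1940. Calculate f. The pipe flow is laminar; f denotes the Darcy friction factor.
Formula: f = \frac{64}{Re}
f = 64/1940 = 0.03299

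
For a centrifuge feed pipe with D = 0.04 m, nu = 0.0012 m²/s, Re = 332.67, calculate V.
Formula: Re = \frac{V D}{\nu}
Substituting knowns: 332.67 = V·0.04/0.0012
Solving for V: V = 332.67·0.0012/0.04 = 9.98 m/s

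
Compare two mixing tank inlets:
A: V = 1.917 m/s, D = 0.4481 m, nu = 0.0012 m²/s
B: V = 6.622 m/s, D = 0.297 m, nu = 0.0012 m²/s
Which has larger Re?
Re(A) = 715.8, Re(B) = 1639. Answer: B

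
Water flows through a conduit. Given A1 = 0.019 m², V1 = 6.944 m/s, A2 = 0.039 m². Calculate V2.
Formula: V_2 = \frac{A_1 V_1}{A_2}
V2 = 0.019·6.944/0.039 = 3.383 m/s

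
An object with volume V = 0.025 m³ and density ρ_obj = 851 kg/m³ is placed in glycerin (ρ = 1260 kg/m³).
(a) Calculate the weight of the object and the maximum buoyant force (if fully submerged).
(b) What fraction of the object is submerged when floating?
(a) W=rho_obj*g*V=851*9.81*0.025=208.7 N; F_B(max)=rho*g*V=1260*9.81*0.025=309.0 N
(b) Floating fraction=rho_obj/rho=851/1260=0.675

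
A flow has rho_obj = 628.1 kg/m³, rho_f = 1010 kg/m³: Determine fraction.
Formula: f_{sub} = \frac{\rho_{obj}}{\rho_f}
fraction = 628.1/1010 = 0.6219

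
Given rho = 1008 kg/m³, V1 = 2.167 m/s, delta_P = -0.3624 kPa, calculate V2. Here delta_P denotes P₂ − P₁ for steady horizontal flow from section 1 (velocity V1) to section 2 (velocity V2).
Formula: \Delta P = \frac{1}{2} \rho (V_1^2 - V_2^2)
Substituting knowns: -0.3624 = 0.5·1008·(2.167² − V2²)/1000
Solving for V2: V2 = √(2.167² − 2·(-0.3624·1000)/1008) = 2.327 m/s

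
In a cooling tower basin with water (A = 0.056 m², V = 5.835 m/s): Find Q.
Formula: Q = A V
Q = 0.056·5.835·1000 = 326.8 L/s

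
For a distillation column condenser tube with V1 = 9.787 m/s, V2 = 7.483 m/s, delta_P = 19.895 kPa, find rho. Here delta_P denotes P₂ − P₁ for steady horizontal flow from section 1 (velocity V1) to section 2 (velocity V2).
Formula: \Delta P = \frac{1}{2} \rho (V_1^2 - V_2^2)
Substituting knowns: 19.895 = 0.5·rho·(9.787² − 7.483²)/1000
Solving for rho: rho = 2·(19.895·1000)/(9.787² − 7.483²) = 1000 kg/m³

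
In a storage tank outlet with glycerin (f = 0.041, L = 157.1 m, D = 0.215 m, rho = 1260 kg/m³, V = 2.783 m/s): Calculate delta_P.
Formula: \Delta P = f \frac{L}{D} \frac{\rho V^2}{2}
delta_P = 0.041·(157.1/0.215)·0.5·1260·2.783²/1000 = 146.2 kPa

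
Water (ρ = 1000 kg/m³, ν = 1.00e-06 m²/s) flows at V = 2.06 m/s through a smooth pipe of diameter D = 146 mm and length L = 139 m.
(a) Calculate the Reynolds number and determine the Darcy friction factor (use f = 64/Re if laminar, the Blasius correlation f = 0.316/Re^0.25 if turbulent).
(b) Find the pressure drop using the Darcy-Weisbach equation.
(a) Re = V·D/ν = 2.06·0.146/1.00e-06 = 300760 → turbulent (Re > 4000); f = 0.316/Re^0.25 = 0.316/300760^0.25 = 0.013494 (Blasius is strictly valid for Re ≲ 1e5; used here as the smooth-pipe estimate the problem specifies)
(b) Darcy-Weisbach: ΔP = f·(L/D)·½ρV²/1000 = 0.013494·(139/0.146)·½·1000·2.06²/1000 = 27.26 kPa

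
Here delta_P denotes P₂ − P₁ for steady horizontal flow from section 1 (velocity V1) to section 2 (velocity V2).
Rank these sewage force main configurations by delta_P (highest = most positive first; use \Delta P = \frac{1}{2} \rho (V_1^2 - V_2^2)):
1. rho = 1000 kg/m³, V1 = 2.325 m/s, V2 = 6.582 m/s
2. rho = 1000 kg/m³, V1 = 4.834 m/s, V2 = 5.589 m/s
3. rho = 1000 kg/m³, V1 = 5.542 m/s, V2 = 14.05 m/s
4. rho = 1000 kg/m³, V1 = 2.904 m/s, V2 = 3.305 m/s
Case 1: delta_P = -18.96 kPa
Case 2: delta_P = -3.935 kPa
Case 3: delta_P = -83.34 kPa
Case 4: delta_P = -1.245 kPa
Ranking (highest first): 4, 2, 1, 3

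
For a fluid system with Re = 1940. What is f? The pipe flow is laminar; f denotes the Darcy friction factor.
Formula: f = \frac{64}{Re}
f = 64/1940 = 0.03299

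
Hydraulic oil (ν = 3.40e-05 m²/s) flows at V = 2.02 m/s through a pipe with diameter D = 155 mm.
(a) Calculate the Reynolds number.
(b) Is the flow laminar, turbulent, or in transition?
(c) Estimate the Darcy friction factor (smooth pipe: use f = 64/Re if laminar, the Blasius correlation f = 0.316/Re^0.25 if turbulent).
(a) Re = V·D/ν = 2.02·0.155/3.40e-05 = 9208.8
(b) Flow regime: turbulent (Re > 4000)
(c) Friction factor: f = 0.316/Re^0.25 = 0.316/9208.8^0.25 = 0.03226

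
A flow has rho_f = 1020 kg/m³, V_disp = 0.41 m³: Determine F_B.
Formula: F_B = \rho_f g V_{disp}
F_B = 1020·9.81·0.41 = 4103 N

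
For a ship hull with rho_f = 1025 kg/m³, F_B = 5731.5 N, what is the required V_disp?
Formula: F_B = \rho_f g V_{disp}
Substituting knowns: 5731.5 = 1025·9.81·V_disp
Solving for V_disp: V_disp = 5731.5/(1025·9.81) = 0.57 m³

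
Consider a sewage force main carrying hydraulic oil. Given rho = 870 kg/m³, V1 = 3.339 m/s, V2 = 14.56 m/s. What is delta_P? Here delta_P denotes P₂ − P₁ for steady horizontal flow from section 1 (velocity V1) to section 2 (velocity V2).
Formula: \Delta P = \frac{1}{2} \rho (V_1^2 - V_2^2)
delta_P = 0.5·870·(3.339² − 14.56²)/1000 = -87.37 kPa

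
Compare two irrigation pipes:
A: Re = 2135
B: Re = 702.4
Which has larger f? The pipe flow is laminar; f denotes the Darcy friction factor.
f(A) = 0.02998, f(B) = 0.09112. Answer: B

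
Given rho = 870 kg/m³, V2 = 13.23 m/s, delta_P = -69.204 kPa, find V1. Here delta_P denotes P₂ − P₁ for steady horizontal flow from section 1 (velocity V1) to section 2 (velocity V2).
Formula: \Delta P = \frac{1}{2} \rho (V_1^2 - V_2^2)
Substituting knowns: -69.204 = 0.5·870·(V1² − 13.23²)/1000
Solving for V1: V1 = √(13.23² + 2·(-69.204·1000)/870) = 3.993 m/s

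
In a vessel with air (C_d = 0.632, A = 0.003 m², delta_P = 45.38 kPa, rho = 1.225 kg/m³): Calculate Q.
Formula: Q = C_d A \sqrt{\frac{2 \Delta P}{\rho}}
Q = 0.632·0.003·√(2·(45.38·1000)/1.225)·1000 = 516.1 L/s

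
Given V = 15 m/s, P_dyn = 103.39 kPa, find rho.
Formula: P_{dyn} = \frac{1}{2} \rho V^2
Substituting knowns: 103.39 = 0.5·rho·15²/1000
Solving for rho: rho = 2·(103.39·1000)/15² = 919 kg/m³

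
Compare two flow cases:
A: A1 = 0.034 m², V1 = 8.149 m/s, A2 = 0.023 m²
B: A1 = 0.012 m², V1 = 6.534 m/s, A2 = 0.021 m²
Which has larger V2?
V2(A) = 12.05 m/s, V2(B) = 3.734 m/s. Answer: A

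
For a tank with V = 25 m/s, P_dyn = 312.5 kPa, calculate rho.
Formula: P_{dyn} = \frac{1}{2} \rho V^2
Substituting knowns: 312.5 = 0.5·rho·25²/1000
Solving for rho: rho = 2·(312.5·1000)/25² = 1000 kg/m³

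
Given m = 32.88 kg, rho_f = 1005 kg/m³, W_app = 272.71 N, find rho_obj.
Formula: W_{app} = mg\left(1 - \frac{\rho_f}{\rho_{obj}}\right)
Substituting knowns: 272.71 = 32.88·9.81·(1 − 1005/rho_obj)
Solving for rho_obj: rho_obj = 1005/(1 − 272.71/(32.88·9.81)) = 6504 kg/m³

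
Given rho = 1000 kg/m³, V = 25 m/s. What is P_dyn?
Formula: P_{dyn} = \frac{1}{2} \rho V^2
P_dyn = 0.5·1000·25²/1000 = 312.5 kPa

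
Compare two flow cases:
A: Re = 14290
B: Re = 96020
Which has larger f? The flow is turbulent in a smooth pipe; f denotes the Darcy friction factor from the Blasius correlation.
f(A) = 0.0289, f(B) = 0.01795. Answer: A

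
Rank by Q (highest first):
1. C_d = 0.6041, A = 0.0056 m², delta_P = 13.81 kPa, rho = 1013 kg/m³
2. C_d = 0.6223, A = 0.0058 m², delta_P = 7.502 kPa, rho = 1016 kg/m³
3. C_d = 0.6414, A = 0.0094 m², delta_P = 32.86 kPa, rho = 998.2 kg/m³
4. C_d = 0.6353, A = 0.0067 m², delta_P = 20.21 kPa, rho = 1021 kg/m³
Case 1: Q = 17.66 L/s
Case 2: Q = 13.87 L/s
Case 3: Q = 48.92 L/s
Case 4: Q = 26.78 L/s
Ranking (highest first): 3, 4, 1, 2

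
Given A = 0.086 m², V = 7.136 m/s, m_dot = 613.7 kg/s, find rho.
Formula: \dot{m} = \rho A V
Substituting knowns: 613.7 = rho·0.086·7.136
Solving for rho: rho = 613.7/(0.086·7.136) = 1000 kg/m³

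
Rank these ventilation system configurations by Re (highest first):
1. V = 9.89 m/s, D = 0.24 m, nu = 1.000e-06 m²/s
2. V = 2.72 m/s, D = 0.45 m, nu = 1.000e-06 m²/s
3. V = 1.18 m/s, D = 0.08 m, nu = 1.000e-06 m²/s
Case 1: Re = 2.374e+06
Case 2: Re = 1.224e+06
Case 3: Re = 94400
Ranking (highest first): 1, 2, 3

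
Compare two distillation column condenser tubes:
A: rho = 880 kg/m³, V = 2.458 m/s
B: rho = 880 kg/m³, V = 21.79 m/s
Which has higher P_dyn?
P_dyn(A) = 2.658 kPa, P_dyn(B) = 208.9 kPa. Answer: B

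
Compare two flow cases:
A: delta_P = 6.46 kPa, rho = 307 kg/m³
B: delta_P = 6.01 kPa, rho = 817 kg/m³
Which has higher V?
V(A) = 6.487 m/s, V(B) = 3.836 m/s. Answer: A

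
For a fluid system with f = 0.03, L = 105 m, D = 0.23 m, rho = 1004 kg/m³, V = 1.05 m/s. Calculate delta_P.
Formula: \Delta P = f \frac{L}{D} \frac{\rho V^2}{2}
delta_P = 0.03·(105/0.23)·0.5·1004·1.05²/1000 = 7.58 kPa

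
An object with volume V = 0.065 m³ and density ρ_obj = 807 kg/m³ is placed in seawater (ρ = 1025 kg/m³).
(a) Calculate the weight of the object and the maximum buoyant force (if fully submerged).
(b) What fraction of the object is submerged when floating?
(a) W=rho_obj*g*V=807*9.81*0.065=514.6 N; F_B(max)=rho*g*V=1025*9.81*0.065=653.6 N
(b) Floating fraction=rho_obj/rho=807/1025=0.787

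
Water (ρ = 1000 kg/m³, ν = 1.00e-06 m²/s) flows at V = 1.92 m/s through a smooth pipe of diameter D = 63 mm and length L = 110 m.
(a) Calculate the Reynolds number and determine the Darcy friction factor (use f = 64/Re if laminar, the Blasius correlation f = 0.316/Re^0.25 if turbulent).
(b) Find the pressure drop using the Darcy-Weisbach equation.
(a) Re = V·D/ν = 1.92·0.063/1.00e-06 = 120960 → turbulent (Re > 4000); f = 0.316/Re^0.25 = 0.316/120960^0.25 = 0.016944 (Blasius is strictly valid for Re ≲ 1e5; used here as the smooth-pipe estimate the problem specifies)
(b) Darcy-Weisbach: ΔP = f·(L/D)·½ρV²/1000 = 0.016944·(110/0.063)·½·1000·1.92²/1000 = 54.53 kPa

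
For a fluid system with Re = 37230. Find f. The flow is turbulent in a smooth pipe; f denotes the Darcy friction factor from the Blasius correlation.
Formula: f = \frac{0.316}{Re^{0.25}}
f = 0.316/37230^0.25 = 0.02275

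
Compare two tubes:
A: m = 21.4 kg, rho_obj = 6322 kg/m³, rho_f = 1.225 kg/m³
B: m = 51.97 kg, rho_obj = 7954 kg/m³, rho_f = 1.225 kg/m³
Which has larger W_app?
W_app(A) = 209.9 N, W_app(B) = 509.7 N. Answer: B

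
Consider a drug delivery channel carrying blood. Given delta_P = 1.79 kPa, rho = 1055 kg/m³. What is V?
Formula: V = \sqrt{\frac{2 \Delta P}{\rho}}
V = √(2·(1.79·1000)/1055) = 1.842 m/s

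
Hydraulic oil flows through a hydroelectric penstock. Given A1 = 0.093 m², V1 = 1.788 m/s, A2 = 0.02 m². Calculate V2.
Formula: V_2 = \frac{A_1 V_1}{A_2}
V2 = 0.093·1.788/0.02 = 8.314 m/s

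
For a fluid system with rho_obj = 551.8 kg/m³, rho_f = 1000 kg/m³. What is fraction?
Formula: f_{sub} = \frac{\rho_{obj}}{\rho_f}
fraction = 551.8/1000 = 0.5518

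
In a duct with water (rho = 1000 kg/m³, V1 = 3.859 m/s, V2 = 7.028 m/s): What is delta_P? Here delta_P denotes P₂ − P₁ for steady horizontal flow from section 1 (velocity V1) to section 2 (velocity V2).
Formula: \Delta P = \frac{1}{2} \rho (V_1^2 - V_2^2)
delta_P = 0.5·1000·(3.859² − 7.028²)/1000 = -17.25 kPa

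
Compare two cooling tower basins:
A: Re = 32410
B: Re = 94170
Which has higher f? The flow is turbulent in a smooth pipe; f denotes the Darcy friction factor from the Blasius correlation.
f(A) = 0.02355, f(B) = 0.01804. Answer: A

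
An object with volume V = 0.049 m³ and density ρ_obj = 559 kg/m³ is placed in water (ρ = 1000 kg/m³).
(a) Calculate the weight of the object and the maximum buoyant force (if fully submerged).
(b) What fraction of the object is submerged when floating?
(a) W=rho_obj*g*V=559*9.81*0.049=268.7 N; F_B(max)=rho*g*V=1000*9.81*0.049=480.7 N
(b) Floating fraction=rho_obj/rho=559/1000=0.559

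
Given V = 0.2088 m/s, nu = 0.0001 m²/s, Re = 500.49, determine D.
Formula: Re = \frac{V D}{\nu}
Substituting knowns: 500.49 = 0.2088·D/0.0001
Solving for D: D = 500.49·0.0001/0.2088 = 0.2397 m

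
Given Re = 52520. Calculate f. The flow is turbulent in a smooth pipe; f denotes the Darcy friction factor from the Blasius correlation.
Formula: f = \frac{0.316}{Re^{0.25}}
f = 0.316/52520^0.25 = 0.02087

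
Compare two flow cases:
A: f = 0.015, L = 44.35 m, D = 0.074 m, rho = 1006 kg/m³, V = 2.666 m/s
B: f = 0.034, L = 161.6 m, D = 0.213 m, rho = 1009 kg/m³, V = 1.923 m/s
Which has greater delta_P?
delta_P(A) = 32.14 kPa, delta_P(B) = 48.12 kPa. Answer: B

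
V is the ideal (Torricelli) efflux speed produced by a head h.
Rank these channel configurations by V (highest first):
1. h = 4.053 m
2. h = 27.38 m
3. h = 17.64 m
Case 1: V = 8.917 m/s
Case 2: V = 23.18 m/s
Case 3: V = 18.6 m/s
Ranking (highest first): 2, 3, 1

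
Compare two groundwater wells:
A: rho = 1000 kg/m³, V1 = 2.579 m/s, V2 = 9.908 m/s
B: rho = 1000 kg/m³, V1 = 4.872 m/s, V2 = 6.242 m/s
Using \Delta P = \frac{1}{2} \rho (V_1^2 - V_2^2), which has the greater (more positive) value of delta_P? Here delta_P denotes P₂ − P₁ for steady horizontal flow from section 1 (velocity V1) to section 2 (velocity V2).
delta_P(A) = -45.76 kPa, delta_P(B) = -7.613 kPa. Answer: B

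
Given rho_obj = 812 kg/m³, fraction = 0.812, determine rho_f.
Formula: f_{sub} = \frac{\rho_{obj}}{\rho_f}
Substituting knowns: 0.812 = 812/rho_f
Solving for rho_f: rho_f = 812/0.812 = 1000 kg/m³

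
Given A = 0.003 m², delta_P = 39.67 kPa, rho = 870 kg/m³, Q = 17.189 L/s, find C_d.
Formula: Q = C_d A \sqrt{\frac{2 \Delta P}{\rho}}
Substituting knowns: 17.189 = C_d·0.003·√(2·(39.67·1000)/870)·1000
Solving for C_d: C_d = (17.189/1000)/(0.003·√(2·(39.67·1000)/870)) = 0.6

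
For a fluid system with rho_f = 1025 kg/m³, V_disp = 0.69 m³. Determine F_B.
Formula: F_B = \rho_f g V_{disp}
F_B = 1025·9.81·0.69 = 6938 N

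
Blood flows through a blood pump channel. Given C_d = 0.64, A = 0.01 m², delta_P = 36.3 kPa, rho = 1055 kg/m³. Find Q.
Formula: Q = C_d A \sqrt{\frac{2 \Delta P}{\rho}}
Q = 0.64·0.01·√(2·(36.3·1000)/1055)·1000 = 53.09 L/s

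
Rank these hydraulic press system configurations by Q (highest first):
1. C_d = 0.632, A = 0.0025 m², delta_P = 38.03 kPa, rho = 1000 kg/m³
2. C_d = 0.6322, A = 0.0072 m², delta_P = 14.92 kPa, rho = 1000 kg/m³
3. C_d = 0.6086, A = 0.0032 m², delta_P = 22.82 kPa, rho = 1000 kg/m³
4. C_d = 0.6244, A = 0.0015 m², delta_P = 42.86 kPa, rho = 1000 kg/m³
Case 1: Q = 13.78 L/s
Case 2: Q = 24.86 L/s
Case 3: Q = 13.16 L/s
Case 4: Q = 8.672 L/s
Ranking (highest first): 2, 1, 3, 4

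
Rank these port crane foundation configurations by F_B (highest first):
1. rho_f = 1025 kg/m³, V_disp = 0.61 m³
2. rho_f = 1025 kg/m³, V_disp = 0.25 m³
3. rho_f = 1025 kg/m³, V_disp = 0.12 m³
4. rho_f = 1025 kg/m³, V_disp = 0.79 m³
Case 1: F_B = 6134 N
Case 2: F_B = 2514 N
Case 3: F_B = 1207 N
Case 4: F_B = 7944 N
Ranking (highest first): 4, 1, 2, 3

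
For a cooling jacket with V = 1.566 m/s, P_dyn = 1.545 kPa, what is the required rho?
Formula: P_{dyn} = \frac{1}{2} \rho V^2
Substituting knowns: 1.545 = 0.5·rho·1.566²/1000
Solving for rho: rho = 2·(1.545·1000)/1.566² = 1260 kg/m³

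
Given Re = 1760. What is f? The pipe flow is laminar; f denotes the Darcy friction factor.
Formula: f = \frac{64}{Re}
f = 64/1760 = 0.03636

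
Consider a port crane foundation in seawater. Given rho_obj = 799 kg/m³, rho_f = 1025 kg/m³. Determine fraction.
Formula: f_{sub} = \frac{\rho_{obj}}{\rho_f}
fraction = 799/1025 = 0.7795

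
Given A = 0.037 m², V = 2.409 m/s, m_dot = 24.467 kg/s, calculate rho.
Formula: \dot{m} = \rho A V
Substituting knowns: 24.467 = rho·0.037·2.409
Solving for rho: rho = 24.467/(0.037·2.409) = 274.5 kg/m³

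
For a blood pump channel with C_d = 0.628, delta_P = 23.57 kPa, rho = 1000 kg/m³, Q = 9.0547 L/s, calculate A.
Formula: Q = C_d A \sqrt{\frac{2 \Delta P}{\rho}}
Substituting knowns: 9.0547 = 0.628·A·√(2·(23.57·1000)/1000)·1000
Solving for A: A = (9.0547/1000)/(0.628·√(2·(23.57·1000)/1000)) = 0.0021 m²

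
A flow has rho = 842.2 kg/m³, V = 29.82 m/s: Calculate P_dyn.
Formula: P_{dyn} = \frac{1}{2} \rho V^2
P_dyn = 0.5·842.2·29.82²/1000 = 374.5 kPa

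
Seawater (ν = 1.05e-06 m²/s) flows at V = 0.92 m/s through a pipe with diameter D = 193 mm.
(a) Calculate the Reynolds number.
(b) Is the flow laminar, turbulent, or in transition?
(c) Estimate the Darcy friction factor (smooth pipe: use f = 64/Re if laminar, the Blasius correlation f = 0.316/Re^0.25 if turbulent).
(a) Re = V·D/ν = 0.92·0.193/1.05e-06 = 169100
(b) Flow regime: turbulent (Re > 4000)
(c) Friction factor: f = 0.316/Re^0.25 = 0.316/169100^0.25 = 0.01558 (Blasius is strictly valid for Re ≲ 1e5; used here as the smooth-pipe estimate the problem specifies)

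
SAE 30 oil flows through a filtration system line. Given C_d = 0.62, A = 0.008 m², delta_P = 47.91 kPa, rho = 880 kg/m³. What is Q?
Formula: Q = C_d A \sqrt{\frac{2 \Delta P}{\rho}}
Q = 0.62·0.008·√(2·(47.91·1000)/880)·1000 = 51.76 L/s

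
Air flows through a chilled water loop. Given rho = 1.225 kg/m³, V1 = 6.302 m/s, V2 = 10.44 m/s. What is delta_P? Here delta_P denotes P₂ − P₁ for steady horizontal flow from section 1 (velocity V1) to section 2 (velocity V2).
Formula: \Delta P = \frac{1}{2} \rho (V_1^2 - V_2^2)
delta_P = 0.5·1.225·(6.302² − 10.44²)/1000 = -0.04243 kPa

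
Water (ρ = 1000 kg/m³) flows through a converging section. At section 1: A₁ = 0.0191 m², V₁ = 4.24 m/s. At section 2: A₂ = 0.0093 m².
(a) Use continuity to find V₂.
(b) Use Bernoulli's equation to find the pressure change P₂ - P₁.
(a) Continuity: A₁V₁=A₂V₂ -> V₂=A₁V₁/A₂=0.0191*4.24/0.0093=8.71 m/s
(b) Bernoulli: P₂-P₁=0.5*rho*(V₁^2-V₂^2)/1000=0.5*1000*(4.24^2-8.71^2)/1000=-28.94 kPa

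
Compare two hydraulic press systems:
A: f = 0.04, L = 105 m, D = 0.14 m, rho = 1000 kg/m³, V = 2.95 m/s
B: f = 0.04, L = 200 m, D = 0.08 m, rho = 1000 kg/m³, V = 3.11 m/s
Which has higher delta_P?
delta_P(A) = 130.5 kPa, delta_P(B) = 483.6 kPa. Answer: B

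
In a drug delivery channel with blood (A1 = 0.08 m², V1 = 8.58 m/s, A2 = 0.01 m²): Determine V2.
Formula: V_2 = \frac{A_1 V_1}{A_2}
V2 = 0.08·8.58/0.01 = 68.64 m/s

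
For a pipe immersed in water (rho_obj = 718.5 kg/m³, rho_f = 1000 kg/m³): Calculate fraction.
Formula: f_{sub} = \frac{\rho_{obj}}{\rho_f}
fraction = 718.5/1000 = 0.7185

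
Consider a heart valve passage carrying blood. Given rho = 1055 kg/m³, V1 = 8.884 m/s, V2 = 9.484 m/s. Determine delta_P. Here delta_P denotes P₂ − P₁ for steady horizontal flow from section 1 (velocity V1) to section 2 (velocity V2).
Formula: \Delta P = \frac{1}{2} \rho (V_1^2 - V_2^2)
delta_P = 0.5·1055·(8.884² − 9.484²)/1000 = -5.813 kPa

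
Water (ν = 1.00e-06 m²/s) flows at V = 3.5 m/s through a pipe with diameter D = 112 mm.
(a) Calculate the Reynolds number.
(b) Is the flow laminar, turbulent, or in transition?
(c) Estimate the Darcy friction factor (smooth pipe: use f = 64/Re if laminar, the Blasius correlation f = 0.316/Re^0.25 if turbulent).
(a) Re = V·D/ν = 3.5·0.112/1.00e-06 = 392000
(b) Flow regime: turbulent (Re > 4000)
(c) Friction factor: f = 0.316/Re^0.25 = 0.316/392000^0.25 = 0.01263 (Blasius is strictly valid for Re ≲ 1e5; used here as the smooth-pipe estimate the problem specifies)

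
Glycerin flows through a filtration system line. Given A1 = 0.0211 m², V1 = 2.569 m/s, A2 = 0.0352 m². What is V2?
Formula: V_2 = \frac{A_1 V_1}{A_2}
V2 = 0.0211·2.569/0.0352 = 1.54 m/s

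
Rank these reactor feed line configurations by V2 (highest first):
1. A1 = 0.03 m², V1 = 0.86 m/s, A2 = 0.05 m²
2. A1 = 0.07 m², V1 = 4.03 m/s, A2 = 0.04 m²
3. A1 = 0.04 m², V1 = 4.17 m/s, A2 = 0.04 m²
Case 1: V2 = 0.516 m/s
Case 2: V2 = 7.053 m/s
Case 3: V2 = 4.17 m/s
Ranking (highest first): 2, 3, 1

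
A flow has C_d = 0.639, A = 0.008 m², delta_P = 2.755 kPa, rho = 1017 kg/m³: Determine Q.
Formula: Q = C_d A \sqrt{\frac{2 \Delta P}{\rho}}
Q = 0.639·0.008·√(2·(2.755·1000)/1017)·1000 = 11.9 L/s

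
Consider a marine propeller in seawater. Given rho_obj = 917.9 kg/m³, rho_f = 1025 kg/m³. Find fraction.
Formula: f_{sub} = \frac{\rho_{obj}}{\rho_f}
fraction = 917.9/1025 = 0.8955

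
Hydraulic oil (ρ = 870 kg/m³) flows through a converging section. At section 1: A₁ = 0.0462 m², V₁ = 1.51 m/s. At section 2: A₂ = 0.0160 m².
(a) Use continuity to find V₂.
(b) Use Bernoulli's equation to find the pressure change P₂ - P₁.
(a) Continuity: A₁V₁=A₂V₂ -> V₂=A₁V₁/A₂=0.0462*1.51/0.0160=4.36 m/s
(b) Bernoulli: P₂-P₁=0.5*rho*(V₁^2-V₂^2)/1000=0.5*870*(1.51^2-4.36^2)/1000=-7.277 kPa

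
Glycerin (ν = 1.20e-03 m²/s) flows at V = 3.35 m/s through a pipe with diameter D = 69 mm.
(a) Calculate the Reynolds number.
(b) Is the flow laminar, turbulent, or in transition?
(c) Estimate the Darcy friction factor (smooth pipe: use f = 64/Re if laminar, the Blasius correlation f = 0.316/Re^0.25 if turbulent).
(a) Re = V·D/ν = 3.35·0.069/1.20e-03 = 192.63
(b) Flow regime: laminar (Re < 2300)
(c) Friction factor: f = 64/Re = 64/192.63 = 0.3322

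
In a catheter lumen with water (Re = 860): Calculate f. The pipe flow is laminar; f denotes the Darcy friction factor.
Formula: f = \frac{64}{Re}
f = 64/860 = 0.07442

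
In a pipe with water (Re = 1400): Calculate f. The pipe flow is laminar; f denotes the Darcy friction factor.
Formula: f = \frac{64}{Re}
f = 64/1400 = 0.04571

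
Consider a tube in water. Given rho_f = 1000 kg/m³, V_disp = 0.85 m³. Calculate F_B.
Formula: F_B = \rho_f g V_{disp}
F_B = 1000·9.81·0.85 = 8338 N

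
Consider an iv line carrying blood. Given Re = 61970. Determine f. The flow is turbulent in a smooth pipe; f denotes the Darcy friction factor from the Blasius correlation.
Formula: f = \frac{0.316}{Re^{0.25}}
f = 0.316/61970^0.25 = 0.02003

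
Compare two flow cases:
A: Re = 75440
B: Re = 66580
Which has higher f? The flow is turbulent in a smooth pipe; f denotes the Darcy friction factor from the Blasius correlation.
f(A) = 0.01907, f(B) = 0.01967. Answer: B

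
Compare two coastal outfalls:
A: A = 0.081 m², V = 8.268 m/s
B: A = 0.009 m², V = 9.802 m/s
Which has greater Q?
Q(A) = 669.7 L/s, Q(B) = 88.22 L/s. Answer: A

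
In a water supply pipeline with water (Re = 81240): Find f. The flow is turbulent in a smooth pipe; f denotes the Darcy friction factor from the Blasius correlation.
Formula: f = \frac{0.316}{Re^{0.25}}
f = 0.316/81240^0.25 = 0.01872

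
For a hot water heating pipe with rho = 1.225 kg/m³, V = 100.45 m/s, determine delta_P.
Formula: V = \sqrt{\frac{2 \Delta P}{\rho}}
Substituting knowns: 100.45 = √(2·(delta_P·1000)/1.225)
Solving for delta_P: delta_P = 100.45²·1.225/2/1000 = 6.18 kPa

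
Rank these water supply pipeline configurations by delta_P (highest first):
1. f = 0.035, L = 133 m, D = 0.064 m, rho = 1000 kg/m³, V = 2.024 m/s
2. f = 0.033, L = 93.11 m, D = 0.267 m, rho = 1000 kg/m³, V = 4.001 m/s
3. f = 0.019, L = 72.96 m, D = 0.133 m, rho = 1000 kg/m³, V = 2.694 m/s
Case 1: delta_P = 149 kPa
Case 2: delta_P = 92.11 kPa
Case 3: delta_P = 37.82 kPa
Ranking (highest first): 1, 2, 3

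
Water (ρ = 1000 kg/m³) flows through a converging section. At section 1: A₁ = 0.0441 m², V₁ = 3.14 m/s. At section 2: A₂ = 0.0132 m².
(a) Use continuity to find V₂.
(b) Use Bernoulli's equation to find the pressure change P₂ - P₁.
(a) Continuity: A₁V₁=A₂V₂ -> V₂=A₁V₁/A₂=0.0441*3.14/0.0132=10.49 m/s
(b) Bernoulli: P₂-P₁=0.5*rho*(V₁^2-V₂^2)/1000=0.5*1000*(3.14^2-10.49^2)/1000=-50.09 kPa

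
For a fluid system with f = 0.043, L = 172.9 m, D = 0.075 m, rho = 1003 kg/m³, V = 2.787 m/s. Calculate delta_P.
Formula: \Delta P = f \frac{L}{D} \frac{\rho V^2}{2}
delta_P = 0.043·(172.9/0.075)·0.5·1003·2.787²/1000 = 386.1 kPa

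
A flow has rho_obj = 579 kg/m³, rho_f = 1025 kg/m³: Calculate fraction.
Formula: f_{sub} = \frac{\rho_{obj}}{\rho_f}
fraction = 579/1025 = 0.5649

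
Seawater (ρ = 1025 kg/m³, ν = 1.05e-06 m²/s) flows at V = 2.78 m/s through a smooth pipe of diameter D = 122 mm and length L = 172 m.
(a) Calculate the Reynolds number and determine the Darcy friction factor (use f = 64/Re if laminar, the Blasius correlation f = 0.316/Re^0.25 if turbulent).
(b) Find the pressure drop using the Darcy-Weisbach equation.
(a) Re = V·D/ν = 2.78·0.122/1.05e-06 = 323010 → turbulent (Re > 4000); f = 0.316/Re^0.25 = 0.316/323010^0.25 = 0.013255 (Blasius is strictly valid for Re ≲ 1e5; used here as the smooth-pipe estimate the problem specifies)
(b) Darcy-Weisbach: ΔP = f·(L/D)·½ρV²/1000 = 0.013255·(172/0.122)·½·1025·2.78²/1000 = 74.02 kPa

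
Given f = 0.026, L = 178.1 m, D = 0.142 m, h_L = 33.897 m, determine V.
Formula: h_L = f \frac{L}{D} \frac{V^2}{2g}
Substituting knowns: 33.897 = 0.026·(178.1/0.142)·V²/(2·9.81)
Solving for V: V = √(33.897·2·9.81/(0.026·(178.1/0.142))) = 4.516 m/s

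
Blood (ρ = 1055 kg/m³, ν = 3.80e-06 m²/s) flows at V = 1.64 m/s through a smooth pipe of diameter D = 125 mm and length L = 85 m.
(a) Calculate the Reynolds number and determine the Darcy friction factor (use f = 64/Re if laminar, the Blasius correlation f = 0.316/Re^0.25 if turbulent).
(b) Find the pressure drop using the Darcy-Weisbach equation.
(a) Re = V·D/ν = 1.64·0.125/3.80e-06 = 53947 → turbulent (Re > 4000); f = 0.316/Re^0.25 = 0.316/53947^0.25 = 0.020735
(b) Darcy-Weisbach: ΔP = f·(L/D)·½ρV²/1000 = 0.020735·(85/0.125)·½·1055·1.64²/1000 = 20 kPa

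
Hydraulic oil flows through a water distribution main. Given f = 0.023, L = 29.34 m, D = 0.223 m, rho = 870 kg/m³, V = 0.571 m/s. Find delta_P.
Formula: \Delta P = f \frac{L}{D} \frac{\rho V^2}{2}
delta_P = 0.023·(29.34/0.223)·0.5·870·0.571²/1000 = 0.4292 kPa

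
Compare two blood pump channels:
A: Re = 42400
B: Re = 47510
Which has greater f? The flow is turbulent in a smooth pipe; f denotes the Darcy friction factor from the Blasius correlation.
f(A) = 0.02202, f(B) = 0.0214. Answer: A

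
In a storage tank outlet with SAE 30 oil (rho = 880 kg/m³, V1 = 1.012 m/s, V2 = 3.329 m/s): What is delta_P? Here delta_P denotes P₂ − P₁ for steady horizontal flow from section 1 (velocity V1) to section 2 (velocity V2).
Formula: \Delta P = \frac{1}{2} \rho (V_1^2 - V_2^2)
delta_P = 0.5·880·(1.012² − 3.329²)/1000 = -4.426 kPa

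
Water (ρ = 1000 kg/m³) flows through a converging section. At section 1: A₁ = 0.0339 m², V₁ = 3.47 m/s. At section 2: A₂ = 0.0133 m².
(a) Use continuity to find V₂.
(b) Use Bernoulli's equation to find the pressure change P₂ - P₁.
(a) Continuity: A₁V₁=A₂V₂ -> V₂=A₁V₁/A₂=0.0339*3.47/0.0133=8.84 m/s
(b) Bernoulli: P₂-P₁=0.5*rho*(V₁^2-V₂^2)/1000=0.5*1000*(3.47^2-8.84^2)/1000=-33.05 kPa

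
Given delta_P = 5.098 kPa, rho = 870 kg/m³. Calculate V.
Formula: V = \sqrt{\frac{2 \Delta P}{\rho}}
V = √(2·(5.098·1000)/870) = 3.423 m/s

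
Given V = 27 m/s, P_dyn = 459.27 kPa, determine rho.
Formula: P_{dyn} = \frac{1}{2} \rho V^2
Substituting knowns: 459.27 = 0.5·rho·27²/1000
Solving for rho: rho = 2·(459.27·1000)/27² = 1260 kg/m³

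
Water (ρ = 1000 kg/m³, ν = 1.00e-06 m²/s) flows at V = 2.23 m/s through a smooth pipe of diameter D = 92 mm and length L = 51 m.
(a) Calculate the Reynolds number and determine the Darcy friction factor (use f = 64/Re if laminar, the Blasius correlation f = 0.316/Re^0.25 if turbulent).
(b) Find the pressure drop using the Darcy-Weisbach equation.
(a) Re = V·D/ν = 2.23·0.092/1.00e-06 = 205160 → turbulent (Re > 4000); f = 0.316/Re^0.25 = 0.316/205160^0.25 = 0.014848 (Blasius is strictly valid for Re ≲ 1e5; used here as the smooth-pipe estimate the problem specifies)
(b) Darcy-Weisbach: ΔP = f·(L/D)·½ρV²/1000 = 0.014848·(51/0.092)·½·1000·2.23²/1000 = 20.47 kPa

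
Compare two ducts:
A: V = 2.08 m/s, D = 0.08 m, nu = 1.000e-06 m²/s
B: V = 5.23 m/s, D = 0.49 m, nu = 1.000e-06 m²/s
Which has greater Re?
Re(A) = 166400, Re(B) = 2.563e+06. Answer: B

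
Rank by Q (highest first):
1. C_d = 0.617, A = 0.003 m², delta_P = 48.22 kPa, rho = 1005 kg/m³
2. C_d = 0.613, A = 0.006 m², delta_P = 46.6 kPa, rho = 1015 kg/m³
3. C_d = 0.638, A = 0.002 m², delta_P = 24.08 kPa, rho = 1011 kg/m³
Case 1: Q = 18.13 L/s
Case 2: Q = 35.24 L/s
Case 3: Q = 8.807 L/s
Ranking (highest first): 2, 1, 3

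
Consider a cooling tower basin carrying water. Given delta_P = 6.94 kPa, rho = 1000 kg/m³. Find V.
Formula: V = \sqrt{\frac{2 \Delta P}{\rho}}
V = √(2·(6.94·1000)/1000) = 3.726 m/s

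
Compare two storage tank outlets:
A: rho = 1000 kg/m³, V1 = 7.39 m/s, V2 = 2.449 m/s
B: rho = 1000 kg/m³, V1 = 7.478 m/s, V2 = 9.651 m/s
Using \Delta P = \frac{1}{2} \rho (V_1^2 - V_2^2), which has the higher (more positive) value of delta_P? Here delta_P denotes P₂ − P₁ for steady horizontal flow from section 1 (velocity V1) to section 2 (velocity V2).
delta_P(A) = 24.31 kPa, delta_P(B) = -18.61 kPa. Answer: A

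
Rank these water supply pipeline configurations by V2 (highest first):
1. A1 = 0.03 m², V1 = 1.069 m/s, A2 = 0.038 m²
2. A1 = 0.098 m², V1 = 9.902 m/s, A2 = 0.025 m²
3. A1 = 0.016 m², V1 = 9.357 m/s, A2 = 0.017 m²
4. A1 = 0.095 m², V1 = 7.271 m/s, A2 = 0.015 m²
Case 1: V2 = 0.8439 m/s
Case 2: V2 = 38.82 m/s
Case 3: V2 = 8.807 m/s
Case 4: V2 = 46.05 m/s
Ranking (highest first): 4, 2, 3, 1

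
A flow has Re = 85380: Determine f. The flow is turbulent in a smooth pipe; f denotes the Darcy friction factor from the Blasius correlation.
Formula: f = \frac{0.316}{Re^{0.25}}
f = 0.316/85380^0.25 = 0.01849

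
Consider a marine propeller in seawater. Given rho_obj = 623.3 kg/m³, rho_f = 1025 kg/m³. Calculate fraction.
Formula: f_{sub} = \frac{\rho_{obj}}{\rho_f}
fraction = 623.3/1025 = 0.6081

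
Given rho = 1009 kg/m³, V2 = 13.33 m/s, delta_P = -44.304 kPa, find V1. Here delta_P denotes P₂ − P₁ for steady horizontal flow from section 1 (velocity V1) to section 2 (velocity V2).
Formula: \Delta P = \frac{1}{2} \rho (V_1^2 - V_2^2)
Substituting knowns: -44.304 = 0.5·1009·(V1² − 13.33²)/1000
Solving for V1: V1 = √(13.33² + 2·(-44.304·1000)/1009) = 9.48 m/s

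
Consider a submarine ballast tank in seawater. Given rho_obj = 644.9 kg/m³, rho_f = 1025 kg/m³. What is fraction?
Formula: f_{sub} = \frac{\rho_{obj}}{\rho_f}
fraction = 644.9/1025 = 0.6292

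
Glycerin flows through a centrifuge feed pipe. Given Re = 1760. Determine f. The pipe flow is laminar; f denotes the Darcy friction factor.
Formula: f = \frac{64}{Re}
f = 64/1760 = 0.03636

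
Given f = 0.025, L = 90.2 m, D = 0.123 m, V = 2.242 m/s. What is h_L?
Formula: h_L = f \frac{L}{D} \frac{V^2}{2g}
h_L = 0.025·(90.2/0.123)·2.242²/(2·9.81) = 4.697 m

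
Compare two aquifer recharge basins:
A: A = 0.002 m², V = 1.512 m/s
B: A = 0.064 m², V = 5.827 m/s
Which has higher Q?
Q(A) = 3.024 L/s, Q(B) = 372.9 L/s. Answer: B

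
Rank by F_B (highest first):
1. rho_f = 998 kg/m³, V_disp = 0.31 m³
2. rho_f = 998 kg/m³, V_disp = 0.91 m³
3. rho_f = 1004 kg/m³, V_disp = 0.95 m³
Case 1: F_B = 3035 N
Case 2: F_B = 8909 N
Case 3: F_B = 9357 N
Ranking (highest first): 3, 2, 1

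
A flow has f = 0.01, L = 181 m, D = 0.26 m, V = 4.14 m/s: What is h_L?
Formula: h_L = f \frac{L}{D} \frac{V^2}{2g}
h_L = 0.01·(181/0.26)·4.14²/(2·9.81) = 6.081 m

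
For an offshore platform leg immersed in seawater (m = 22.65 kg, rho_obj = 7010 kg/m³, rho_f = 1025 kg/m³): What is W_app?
Formula: W_{app} = mg\left(1 - \frac{\rho_f}{\rho_{obj}}\right)
W_app = 22.65·9.81·(1 − 1025/7010) = 189.7 N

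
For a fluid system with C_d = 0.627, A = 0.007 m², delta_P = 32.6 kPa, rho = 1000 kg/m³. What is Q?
Formula: Q = C_d A \sqrt{\frac{2 \Delta P}{\rho}}
Q = 0.627·0.007·√(2·(32.6·1000)/1000)·1000 = 35.44 L/s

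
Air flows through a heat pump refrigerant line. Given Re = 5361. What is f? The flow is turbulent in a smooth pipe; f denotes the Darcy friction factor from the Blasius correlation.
Formula: f = \frac{0.316}{Re^{0.25}}
f = 0.316/5361^0.25 = 0.03693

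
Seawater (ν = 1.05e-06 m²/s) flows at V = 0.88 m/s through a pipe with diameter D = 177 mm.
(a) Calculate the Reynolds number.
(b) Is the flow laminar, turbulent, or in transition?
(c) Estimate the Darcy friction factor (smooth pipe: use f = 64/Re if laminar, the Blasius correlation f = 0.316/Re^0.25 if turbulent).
(a) Re = V·D/ν = 0.88·0.177/1.05e-06 = 148340
(b) Flow regime: turbulent (Re > 4000)
(c) Friction factor: f = 0.316/Re^0.25 = 0.316/148340^0.25 = 0.0161 (Blasius is strictly valid for Re ≲ 1e5; used here as the smooth-pipe estimate the problem specifies)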